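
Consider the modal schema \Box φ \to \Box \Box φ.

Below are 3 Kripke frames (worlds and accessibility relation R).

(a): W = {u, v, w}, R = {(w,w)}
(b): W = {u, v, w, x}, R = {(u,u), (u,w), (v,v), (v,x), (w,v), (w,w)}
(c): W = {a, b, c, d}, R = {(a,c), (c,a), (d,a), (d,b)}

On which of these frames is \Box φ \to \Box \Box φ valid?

(a)

The schema corresponds to transitivity: \forall x \forall y \forall z (Rxy \wedge Ryz \to Rxz).
(a): satisfies the condition.
(b): fails — Ruw and Rwv but not Ruv.
(c): fails — Rac and Rca but not Raa.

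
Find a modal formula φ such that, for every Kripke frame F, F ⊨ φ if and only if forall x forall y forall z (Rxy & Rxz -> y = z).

This is partial functionality; the standard corresponding axiom is CD: ◇r → □r.
Suppose ◇r→□r is valid. Take Rxy, Rxz and set V(r)={y}. Then ◇r at x, so □r at x, so r at z, i.e. z=y.

◇r → □r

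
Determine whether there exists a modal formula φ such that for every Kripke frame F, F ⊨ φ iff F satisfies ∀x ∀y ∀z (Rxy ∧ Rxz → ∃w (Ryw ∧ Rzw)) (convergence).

Yes — defined by ◇□p → □◇p

Yes: it is convergence, defined by the .2 schema ◇□p → □◇p.
Suppose ◇□p→□◇p is valid. Take Rxy, Rxz and set V(p)={w : Ryw}. Then □p at y so ◇□p at x, so □◇p at x, so ◇p at z, giving w with Rzw and Ryw.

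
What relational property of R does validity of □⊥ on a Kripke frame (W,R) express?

□⊥ is valid iff no world has any successor (otherwise □⊥ fails at any world with one).

emptiness of R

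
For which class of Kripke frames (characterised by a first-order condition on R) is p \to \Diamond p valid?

reflexivity: \forall x Rxx

This is frame-equivalent to □p → p (substitute ¬p for p and contrapose).
Suppose □p→p is valid. At any x set V(p)={w : Rxw}. Then □p holds at x, so p holds at x, i.e. Rxx.
Conversely, on a frame with reflexivity the schema holds at every world under every valuation.
Frame condition: \forall x Rxx.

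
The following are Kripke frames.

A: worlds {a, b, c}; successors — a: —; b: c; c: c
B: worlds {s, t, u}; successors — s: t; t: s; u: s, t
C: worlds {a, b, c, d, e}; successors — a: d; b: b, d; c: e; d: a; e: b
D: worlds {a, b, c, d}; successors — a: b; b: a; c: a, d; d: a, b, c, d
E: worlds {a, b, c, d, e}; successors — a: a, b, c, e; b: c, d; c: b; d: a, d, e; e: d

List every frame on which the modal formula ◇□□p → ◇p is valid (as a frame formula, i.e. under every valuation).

A, B, D, E

This is the axiom for a generalized confluence (Geach) condition; its first-order frame correspondent is ∀x ∀y (xRy → ∃w (yR²w ∧ xRw)).
A: condition met.
B: condition met.
C: fails — cRe but no w with eR²w and cRw.
D: condition met.
E: condition met.
Valid on: A, B, D, E.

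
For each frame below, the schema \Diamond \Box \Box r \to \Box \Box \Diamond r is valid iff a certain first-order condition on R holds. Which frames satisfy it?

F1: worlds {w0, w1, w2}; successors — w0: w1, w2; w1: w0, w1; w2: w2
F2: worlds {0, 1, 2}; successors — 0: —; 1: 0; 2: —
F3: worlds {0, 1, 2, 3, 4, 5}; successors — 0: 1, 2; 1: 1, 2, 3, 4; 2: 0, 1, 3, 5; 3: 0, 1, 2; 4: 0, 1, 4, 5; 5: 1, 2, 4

F2, F3

The schema corresponds to a generalized confluence (Geach) condition: \forall x \forall y \forall z ((xRy \wedge x R^2 z) \to \exists w (y R^2 w \wedge zRw)).
F1: fails — w0Rw2, w0R²w1 but no w with w2R²w and w1Rw.
F2: holds.
F3: holds.
Valid on: F2, F3.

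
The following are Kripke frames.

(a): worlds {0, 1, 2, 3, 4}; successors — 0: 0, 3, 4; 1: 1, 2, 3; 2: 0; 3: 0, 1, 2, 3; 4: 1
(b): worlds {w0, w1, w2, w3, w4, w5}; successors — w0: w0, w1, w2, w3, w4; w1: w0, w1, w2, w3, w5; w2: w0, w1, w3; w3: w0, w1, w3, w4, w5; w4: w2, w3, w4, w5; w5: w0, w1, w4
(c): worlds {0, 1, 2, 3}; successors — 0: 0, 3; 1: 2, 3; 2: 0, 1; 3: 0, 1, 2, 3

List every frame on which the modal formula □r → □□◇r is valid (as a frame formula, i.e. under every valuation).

This is the axiom for a generalized confluence (Geach) condition; its first-order frame correspondent is ∀x ∀z (xR²z → ∃w (xRw ∧ zRw)).
(a): fails — 0R²4 but no w with 0Rw and 4Rw.
(b): ✓.
(c): fails — 1R²2 but no w with 1Rw and 2Rw.

(b)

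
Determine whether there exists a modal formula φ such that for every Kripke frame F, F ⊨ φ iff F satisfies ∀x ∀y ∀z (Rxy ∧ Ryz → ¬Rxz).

If a class were modally definable it would be closed under surjective bounded morphisms (Goldblatt–Thomason).
The 3-cycle (worlds a,b,c with a→b→c→a) is intransitive. Mapping every world to a single reflexive point • is a surjective bounded morphism; the reflexive point is not intransitive (R••∧R•• but R••).
Hence intransitivity is not modally definable.

No — not modally definable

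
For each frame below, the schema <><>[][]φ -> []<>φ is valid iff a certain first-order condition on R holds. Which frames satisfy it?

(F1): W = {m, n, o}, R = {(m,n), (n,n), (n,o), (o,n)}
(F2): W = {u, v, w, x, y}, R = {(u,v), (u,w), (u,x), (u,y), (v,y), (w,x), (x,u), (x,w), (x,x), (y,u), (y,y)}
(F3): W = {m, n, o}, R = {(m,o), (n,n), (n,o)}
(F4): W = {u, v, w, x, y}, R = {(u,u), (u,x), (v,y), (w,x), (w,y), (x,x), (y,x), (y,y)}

The schema corresponds to a generalized confluence (Geach) condition: forall x forall y forall z ((x R^2 y & xRz) -> exists w (y R^2 w & zRw)).
(F1): ✓.
(F2): fails — uR²w, uRv but no t with wR²t and vRt.
(F3): fails — nR²n, nRo but no w with nR²w and oRw.
(F4): ✓.
Valid on: (F1), (F4).

(F1), (F4)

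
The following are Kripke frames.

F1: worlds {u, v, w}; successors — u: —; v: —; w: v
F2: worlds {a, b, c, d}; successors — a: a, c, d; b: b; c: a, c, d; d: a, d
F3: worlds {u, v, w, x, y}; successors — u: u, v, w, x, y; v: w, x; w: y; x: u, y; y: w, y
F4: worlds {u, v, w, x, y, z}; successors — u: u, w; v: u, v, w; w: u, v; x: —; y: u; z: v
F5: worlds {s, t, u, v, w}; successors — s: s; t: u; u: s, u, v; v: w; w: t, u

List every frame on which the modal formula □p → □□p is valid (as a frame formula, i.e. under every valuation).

F1

Frame correspondent (Sahlqvist): ∀x ∀y ∀z (Rxy ∧ Ryz → Rxz) — i.e. transitivity.
F1: condition met.
F2: fails — Rda and Rac but not Rdc.
F3: fails — Rvw and Rwy but not Rvy.
F4: fails — Ruw and Rwv but not Ruv.
F5: fails — Ruv and Rvw but not Ruw.
Valid on: F1.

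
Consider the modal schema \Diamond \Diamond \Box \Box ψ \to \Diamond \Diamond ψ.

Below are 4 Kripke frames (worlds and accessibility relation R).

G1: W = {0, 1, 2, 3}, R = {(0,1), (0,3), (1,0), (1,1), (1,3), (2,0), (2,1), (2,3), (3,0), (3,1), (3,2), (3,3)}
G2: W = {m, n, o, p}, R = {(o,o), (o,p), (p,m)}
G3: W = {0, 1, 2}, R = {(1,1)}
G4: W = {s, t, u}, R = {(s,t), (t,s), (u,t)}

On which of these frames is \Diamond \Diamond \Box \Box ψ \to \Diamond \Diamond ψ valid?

G1, G3, G4

The schema corresponds to a generalized confluence (Geach) condition: \forall x \forall y (x R^2 y \to \exists w (y R^2 w \wedge x R^2 w)).
G1: ✓.
G2: fails — oR²m but no w with mR²w and oR²w.
G3: ✓.
G4: ✓.
Valid on: G1, G3, G4.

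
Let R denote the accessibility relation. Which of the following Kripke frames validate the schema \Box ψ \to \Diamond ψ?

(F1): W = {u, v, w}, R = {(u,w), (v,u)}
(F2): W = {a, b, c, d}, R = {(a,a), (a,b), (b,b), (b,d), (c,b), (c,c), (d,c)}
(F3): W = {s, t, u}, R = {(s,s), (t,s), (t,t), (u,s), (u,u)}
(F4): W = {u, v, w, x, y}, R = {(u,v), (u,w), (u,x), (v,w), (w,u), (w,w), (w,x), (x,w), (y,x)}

(F2), (F3), (F4)

The schema corresponds to seriality: \forall x \exists y Rxy.
(F1): fails — world w has no successor.
(F2): holds.
(F3): holds.
(F4): holds.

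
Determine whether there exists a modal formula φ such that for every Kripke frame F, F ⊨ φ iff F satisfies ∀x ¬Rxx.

Any modally definable frame class is closed under surjective bounded morphisms.
The 2-cycle (worlds a,b with a→b→a) is irreflexive, and the map sending every world to a single reflexive point • is a surjective bounded morphism (forth: every edge maps to (•,•); back: every world has a successor). So any modal formula valid on the 2-cycle is also valid on the reflexive point, which is not irreflexive.
So no modal formula (or set of formulas) defines exactly the irreflexive frames.

No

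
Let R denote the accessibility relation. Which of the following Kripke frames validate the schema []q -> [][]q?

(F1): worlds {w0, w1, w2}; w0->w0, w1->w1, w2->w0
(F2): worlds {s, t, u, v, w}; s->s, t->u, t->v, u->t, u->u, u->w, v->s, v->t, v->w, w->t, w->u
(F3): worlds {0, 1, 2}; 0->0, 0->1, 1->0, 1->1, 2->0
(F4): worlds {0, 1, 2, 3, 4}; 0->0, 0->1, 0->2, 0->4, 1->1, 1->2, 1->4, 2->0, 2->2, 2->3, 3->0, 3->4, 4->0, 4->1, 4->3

(F1)

This is the axiom for transitivity; its first-order frame correspondent is forall x forall y forall z (Rxy & Ryz -> Rxz).
(F1): holds.
(F2): fails — Rwt and Rtv but not Rwv.
(F3): fails — R20 and R01 but not R21.
(F4): fails — R34 and R43 but not R33.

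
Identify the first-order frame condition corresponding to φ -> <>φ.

Reflexivity

Replacing φ by ¬φ and contraposing gives the equivalent schema □φ → φ.
Suppose □φ→φ is valid. At any x set V(φ)={w : Rxw}. Then □φ holds at x, so φ holds at x, i.e. Rxx.
Conversely, any frame satisfying forall x Rxx validates the schema.
Frame condition: forall x Rxx.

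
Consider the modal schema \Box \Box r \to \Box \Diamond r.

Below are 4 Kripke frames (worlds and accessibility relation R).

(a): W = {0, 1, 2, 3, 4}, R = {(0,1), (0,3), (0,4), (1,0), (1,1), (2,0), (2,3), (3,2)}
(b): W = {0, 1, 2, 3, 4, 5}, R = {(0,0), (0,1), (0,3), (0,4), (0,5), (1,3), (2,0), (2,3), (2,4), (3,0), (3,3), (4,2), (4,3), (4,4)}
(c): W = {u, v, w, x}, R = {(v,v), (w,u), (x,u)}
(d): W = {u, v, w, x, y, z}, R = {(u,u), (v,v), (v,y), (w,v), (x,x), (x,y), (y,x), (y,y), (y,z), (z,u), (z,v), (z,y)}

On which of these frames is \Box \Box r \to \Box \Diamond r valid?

Frame correspondent (Sahlqvist): \forall x \forall z (xRz \to \exists w (x R^2 w \wedge zRw)) — i.e. a generalized confluence (Geach) condition.
(a): fails — 0R4 but no w with 0R²w and 4Rw.
(b): fails — 0R5 but no w with 0R²w and 5Rw.
(c): fails — wRu but no t with wR²t and uRt.
(d): holds.
Valid on: (d).

(d)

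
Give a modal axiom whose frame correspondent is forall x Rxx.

□ψ → ψ

A defining formula is □ψ → ψ (the T axiom).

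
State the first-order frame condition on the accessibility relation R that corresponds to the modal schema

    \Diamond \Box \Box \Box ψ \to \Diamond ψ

This is a Sahlqvist (Geach-type) schema ◇^1□^3ψ → □^0◇^1ψ.
Minimal-valuation argument: fix x; take any y with xR^1y and any z with xR^0z. Set V(ψ) to the set of worlds R-reachable from y in exactly 3 steps. Then □^3ψ holds at y, so the antecedent holds at x; validity forces ◇^1ψ at z, giving a w with zR^1w and yR^3w.
First-order correspondent: \forall x \forall y (xRy \to \exists w (y R^3 w \wedge xRw)).

\forall x \forall y (xRy \to \exists w (y R^3 w \wedge xRw))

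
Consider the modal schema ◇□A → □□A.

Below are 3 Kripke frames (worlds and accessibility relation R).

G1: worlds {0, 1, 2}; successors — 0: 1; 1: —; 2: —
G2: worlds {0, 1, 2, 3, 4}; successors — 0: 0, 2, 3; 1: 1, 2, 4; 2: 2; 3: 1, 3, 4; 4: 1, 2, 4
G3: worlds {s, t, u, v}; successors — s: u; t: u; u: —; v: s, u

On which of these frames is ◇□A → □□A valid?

G1

This is the axiom for a generalized confluence (Geach) condition; its first-order frame correspondent is ∀x ∀y ∀z ((xRy ∧ xR²z) → ∃w (yRw ∧ z = w)).
G1: condition met.
G2: fails — 0R0, 0R²1 but no w with 0Rw and 1=w.
G3: fails — vRu, vR²u but no w with uRw and u=w.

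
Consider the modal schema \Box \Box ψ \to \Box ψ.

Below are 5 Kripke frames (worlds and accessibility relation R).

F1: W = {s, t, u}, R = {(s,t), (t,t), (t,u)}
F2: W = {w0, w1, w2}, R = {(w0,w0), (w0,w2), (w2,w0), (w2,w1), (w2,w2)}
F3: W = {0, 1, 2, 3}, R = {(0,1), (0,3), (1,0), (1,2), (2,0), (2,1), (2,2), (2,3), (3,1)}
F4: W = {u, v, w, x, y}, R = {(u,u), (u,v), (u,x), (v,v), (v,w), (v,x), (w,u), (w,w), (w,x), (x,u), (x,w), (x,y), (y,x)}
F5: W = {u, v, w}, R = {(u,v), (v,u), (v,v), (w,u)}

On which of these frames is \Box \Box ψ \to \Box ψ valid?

F1, F2

The schema corresponds to density: \forall x \forall y (Rxy \to \exists z (Rxz \wedge Rzy)).
F1: holds.
F2: holds.
F3: fails — R31 but no z with R3z and Rz1.
F4: fails — Ryx but no z with Ryz and Rzx.
F5: fails — Rwu but no z with Rwz and Rzu.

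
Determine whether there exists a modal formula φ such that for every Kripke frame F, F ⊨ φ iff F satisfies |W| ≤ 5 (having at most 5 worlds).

If a class were modally definable it would be closed under disjoint unions (Goldblatt–Thomason).
Any modal formula valid on each of 6 disjoint one-world frames is valid on their disjoint union (validity is preserved under disjoint unions). Each one-world frame has |W|=1≤5, but the union has |W|=6.
So no modal formula (or set of formulas) defines exactly the |W|≤5 frames.

No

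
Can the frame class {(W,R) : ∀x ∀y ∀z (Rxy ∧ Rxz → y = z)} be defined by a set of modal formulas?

Yes, by ◇q → □q

This is a Sahlqvist condition; the CD axiom ◇q → □q defines it.
Suppose ◇q→□q is valid. Take Rxy, Rxz and set V(q)={y}. Then ◇q at x, so □q at x, so q at z, i.e. z=y.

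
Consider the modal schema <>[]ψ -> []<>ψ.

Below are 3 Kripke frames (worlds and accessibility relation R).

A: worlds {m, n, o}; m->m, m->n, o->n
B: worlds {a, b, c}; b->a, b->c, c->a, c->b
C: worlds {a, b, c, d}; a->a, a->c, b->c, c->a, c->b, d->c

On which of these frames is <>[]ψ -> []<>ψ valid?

This is the axiom for convergence; its first-order frame correspondent is forall x forall y forall z (Rxy & Rxz -> exists w (Ryw & Rzw)).
A: fails — Rmn and Rmn but n and n have no common successor.
B: fails — Rba and Rba but a and a have no common successor.
C: ✓.
Valid on: C.

C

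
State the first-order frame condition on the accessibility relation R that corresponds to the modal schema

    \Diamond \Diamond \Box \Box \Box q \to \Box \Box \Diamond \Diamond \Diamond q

\forall x \forall y \forall z ((x R^2 y \wedge x R^2 z) \to \exists w (y R^3 w \wedge z R^3 w))

This is a Sahlqvist (Geach-type) schema ◇^2□^3q → □^2◇^3q.
First-order correspondent: \forall x \forall y \forall z ((x R^2 y \wedge x R^2 z) \to \exists w (y R^3 w \wedge z R^3 w)).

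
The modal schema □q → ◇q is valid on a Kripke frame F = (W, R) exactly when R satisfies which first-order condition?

Suppose □q→◇q is valid. At any x set V(q)=W. Then □q at x, so ◇q at x, so x has a successor.

seriality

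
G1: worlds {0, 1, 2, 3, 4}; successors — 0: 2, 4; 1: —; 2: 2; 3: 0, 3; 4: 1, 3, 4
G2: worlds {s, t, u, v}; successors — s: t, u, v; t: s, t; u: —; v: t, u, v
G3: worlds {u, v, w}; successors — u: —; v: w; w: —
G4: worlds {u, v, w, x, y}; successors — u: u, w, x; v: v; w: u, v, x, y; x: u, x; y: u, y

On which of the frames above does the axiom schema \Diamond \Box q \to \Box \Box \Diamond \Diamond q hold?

The schema corresponds to a generalized confluence (Geach) condition: \forall x \forall y \forall z ((xRy \wedge x R^2 z) \to \exists w (yRw \wedge z R^2 w)).
G1: fails — 0R2, 0R²1 but no w with 2Rw and 1R²w.
G2: fails — sRt, sR²u but no w with tRw and uR²w.
G3: condition met.
G4: fails — uRu, uR²v but no t with uRt and vR²t.

G3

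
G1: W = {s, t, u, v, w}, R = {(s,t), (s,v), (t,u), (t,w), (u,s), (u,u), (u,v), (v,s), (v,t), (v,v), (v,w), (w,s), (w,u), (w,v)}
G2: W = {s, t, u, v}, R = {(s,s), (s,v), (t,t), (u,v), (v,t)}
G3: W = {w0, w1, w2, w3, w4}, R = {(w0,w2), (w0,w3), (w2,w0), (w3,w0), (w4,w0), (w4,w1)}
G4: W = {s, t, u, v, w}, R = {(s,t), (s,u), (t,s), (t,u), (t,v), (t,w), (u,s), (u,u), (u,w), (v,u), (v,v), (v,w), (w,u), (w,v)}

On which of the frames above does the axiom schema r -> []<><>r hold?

G1

This is the axiom for a generalized confluence (Geach) condition; its first-order frame correspondent is forall x forall z (xRz -> exists w (x = w & z R^2 w)).
G1: satisfies the condition.
G2: fails — sRv but no w with s=w and vR²w.
G3: fails — w0Rw2 but no w with w0=w and w2R²w.
G4: fails — tRs but no w* with t=w* and sR²w*.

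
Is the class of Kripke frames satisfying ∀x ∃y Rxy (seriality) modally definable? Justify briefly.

Definable; □r → ◇r defines it

The condition is seriality. A defining modal formula is □r → ◇r.
Suppose □r→◇r is valid. At any x set V(r)=W. Then □r at x, so ◇r at x, so x has a successor.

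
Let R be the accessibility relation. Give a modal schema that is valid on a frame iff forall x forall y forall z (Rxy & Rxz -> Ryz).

A defining formula is ◇s → □◇s (the 5 axiom).
Suppose ◇s→□◇s is valid. Take Rxy, Rxz and set V(s)={y}. Then ◇s at x, so □◇s at x, so ◇s at z, so some w with Rzw has s; w=y, i.e. Rzy. By symmetry of the argument, Ryz.

◇s → □◇s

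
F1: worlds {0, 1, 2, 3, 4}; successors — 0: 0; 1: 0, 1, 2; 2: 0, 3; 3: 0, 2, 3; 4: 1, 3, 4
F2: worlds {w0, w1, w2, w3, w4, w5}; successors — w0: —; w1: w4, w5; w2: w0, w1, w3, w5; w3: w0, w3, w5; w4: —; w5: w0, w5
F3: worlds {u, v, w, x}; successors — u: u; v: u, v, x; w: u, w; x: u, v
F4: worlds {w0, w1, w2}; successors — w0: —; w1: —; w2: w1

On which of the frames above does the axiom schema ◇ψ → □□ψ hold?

F4

Frame correspondent (Sahlqvist): ∀x ∀y ∀z ((xRy ∧ xR²z) → ∃w (y = w ∧ z = w)) — i.e. a generalized confluence (Geach) condition.
F1: fails — 1R0, 1R²1 but 0 ≠ 1.
F2: fails — w1Rw4, w1R²w0 but w4 ≠ w0.
F3: fails — vRu, vR²v but u ≠ v.
F4: holds.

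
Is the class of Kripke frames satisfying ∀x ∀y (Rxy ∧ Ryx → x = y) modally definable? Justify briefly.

Not modally definable

If a class were modally definable it would be closed under surjective bounded morphisms (Goldblatt–Thomason).
The 8-cycle (worlds w0,w1,w2,w3,w4,w5,w6,w7 with w0→w1→w2→w3→w4→w5→w6→w7→w0) is antisymmetric. Sending even-indexed worlds to • and odd-indexed worlds to ∘ is a surjective bounded morphism onto the two-world frame with •↔∘, which is not antisymmetric.
So no modal formula (or set of formulas) defines exactly the antisymmetric frames.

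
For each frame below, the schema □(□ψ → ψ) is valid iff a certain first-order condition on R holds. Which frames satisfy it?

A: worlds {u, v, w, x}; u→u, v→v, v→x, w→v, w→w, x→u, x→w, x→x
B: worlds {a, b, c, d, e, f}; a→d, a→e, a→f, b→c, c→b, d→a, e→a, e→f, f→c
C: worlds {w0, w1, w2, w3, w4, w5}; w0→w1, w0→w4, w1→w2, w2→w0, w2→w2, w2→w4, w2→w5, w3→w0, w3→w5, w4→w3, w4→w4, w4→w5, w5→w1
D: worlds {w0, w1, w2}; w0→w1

A

Frame correspondent (Sahlqvist): ∀x ∀y (Rxy → Ryy) — i.e. shift-reflexivity.
A: holds.
B: fails — Rbc but not Rcc.
C: fails — Rw3w5 but not Rw5w5.
D: fails — Rw0w1 but not Rw1w1.
Valid on: A.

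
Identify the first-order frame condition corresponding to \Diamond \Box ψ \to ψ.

Equivalently (dual form): ψ → □◇ψ.
Suppose ψ→□◇ψ is valid. Take Rxy and set V(ψ)={x}. Then ψ at x, so □◇ψ at x, so ◇ψ at y, so some z with Ryz has ψ; z=x, i.e. Ryx.

symmetry: \forall x \forall y (Rxy \to Ryx)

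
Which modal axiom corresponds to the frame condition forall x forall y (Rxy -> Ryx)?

The condition is symmetry. The B schema p → □◇p defines it.
Suppose p→□◇p is valid. Take Rxy and set V(p)={x}. Then p at x, so □◇p at x, so ◇p at y, so some z with Ryz has p; z=x, i.e. Ryx.

p → □◇p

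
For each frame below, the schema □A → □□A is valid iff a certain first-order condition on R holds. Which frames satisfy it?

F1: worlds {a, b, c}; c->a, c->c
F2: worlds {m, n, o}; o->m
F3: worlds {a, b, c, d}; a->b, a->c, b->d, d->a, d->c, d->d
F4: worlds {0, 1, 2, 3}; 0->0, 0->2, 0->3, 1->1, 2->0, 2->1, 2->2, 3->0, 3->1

Frame correspondent (Sahlqvist): ∀x ∀y ∀z (Rxy ∧ Ryz → Rxz) — i.e. transitivity.
F1: holds.
F2: holds.
F3: fails — Rab and Rbd but not Rad.
F4: fails — R02 and R21 but not R01.

F1, F2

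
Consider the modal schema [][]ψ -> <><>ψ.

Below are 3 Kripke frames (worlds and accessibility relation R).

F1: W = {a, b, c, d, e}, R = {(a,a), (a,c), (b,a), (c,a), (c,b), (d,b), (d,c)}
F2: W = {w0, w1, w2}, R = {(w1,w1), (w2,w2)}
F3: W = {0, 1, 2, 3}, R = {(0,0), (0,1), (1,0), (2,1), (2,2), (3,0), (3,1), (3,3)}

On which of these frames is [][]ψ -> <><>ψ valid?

This is the axiom for a generalized confluence (Geach) condition; its first-order frame correspondent is forall x exists w (x R^2 w & x R^2 w).
F1: fails — at e but no w with eR²w and eR²w.
F2: fails — at w0 but no w with w0R²w and w0R²w.
F3: ✓.

F3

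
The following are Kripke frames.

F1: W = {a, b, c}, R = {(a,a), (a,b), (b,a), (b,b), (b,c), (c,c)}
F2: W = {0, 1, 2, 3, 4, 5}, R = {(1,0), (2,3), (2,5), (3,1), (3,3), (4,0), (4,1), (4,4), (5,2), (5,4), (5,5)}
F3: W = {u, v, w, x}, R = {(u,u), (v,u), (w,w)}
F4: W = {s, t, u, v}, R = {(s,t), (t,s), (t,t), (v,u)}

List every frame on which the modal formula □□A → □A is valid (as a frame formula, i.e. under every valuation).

Frame correspondent (Sahlqvist): ∀x ∀y (Rxy → ∃z (Rxz ∧ Rzy)) — i.e. density.
F1: ✓.
F2: fails — R10 but no z with R1z and Rz0.
F3: ✓.
F4: fails — Rvu but no z with Rvz and Rzu.
Valid on: F1, F3.

F1, F3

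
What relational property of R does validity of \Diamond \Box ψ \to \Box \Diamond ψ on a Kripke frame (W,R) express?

Convergence

Suppose ◇□ψ→□◇ψ is valid. Take Rxy, Rxz and set V(ψ)={w : Ryw}. Then □ψ at y so ◇□ψ at x, so □◇ψ at x, so ◇ψ at z, giving w with Rzw and Ryw.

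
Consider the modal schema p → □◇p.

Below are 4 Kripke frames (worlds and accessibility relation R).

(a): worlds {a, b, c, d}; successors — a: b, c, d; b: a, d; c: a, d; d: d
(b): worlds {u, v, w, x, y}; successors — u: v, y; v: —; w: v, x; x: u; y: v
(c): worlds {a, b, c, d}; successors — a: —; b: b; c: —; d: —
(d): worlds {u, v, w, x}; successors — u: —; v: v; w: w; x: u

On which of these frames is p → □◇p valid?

This is the axiom for symmetry; its first-order frame correspondent is ∀x ∀y (Rxy → Ryx).
(a): fails — Rcd but not Rdc.
(b): fails — Ruv but not Rvu.
(c): satisfies the condition.
(d): fails — Rxu but not Rux.
Valid on: (c).

(c)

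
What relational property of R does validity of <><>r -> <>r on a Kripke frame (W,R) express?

transitivity: forall x forall y forall z (Rxy & Ryz -> Rxz)

Replacing r by ¬r and contraposing gives the equivalent schema □r → □□r.
Suppose □r→□□r is valid. Take Rxy, Ryz and set V(r)={w : Rxw}. Then □r at x, so □□r at x, so □r at y, so r at z, i.e. Rxz.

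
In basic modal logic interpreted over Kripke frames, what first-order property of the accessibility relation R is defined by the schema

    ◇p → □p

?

Partial functionality

Suppose ◇p→□p is valid. Take Rxy, Rxz and set V(p)={y}. Then ◇p at x, so □p at x, so p at z, i.e. z=y.
Conversely, any frame satisfying ∀x ∀y ∀z (Rxy ∧ Rxz → y = z) validates the schema.
Frame condition: ∀x ∀y ∀z (Rxy ∧ Rxz → y = z).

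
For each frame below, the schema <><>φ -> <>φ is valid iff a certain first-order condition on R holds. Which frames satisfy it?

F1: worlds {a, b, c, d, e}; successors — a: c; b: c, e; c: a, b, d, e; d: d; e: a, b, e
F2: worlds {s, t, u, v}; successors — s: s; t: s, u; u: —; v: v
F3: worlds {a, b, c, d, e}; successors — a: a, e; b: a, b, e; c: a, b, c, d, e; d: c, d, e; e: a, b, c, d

This is the axiom for a generalized confluence (Geach) condition; its first-order frame correspondent is forall x forall y (x R^2 y -> exists w (y = w & xRw)).
F1: fails — aR²a but no w with a=w and aRw.
F2: ✓.
F3: fails — aR²b but no w with b=w and aRw.

F2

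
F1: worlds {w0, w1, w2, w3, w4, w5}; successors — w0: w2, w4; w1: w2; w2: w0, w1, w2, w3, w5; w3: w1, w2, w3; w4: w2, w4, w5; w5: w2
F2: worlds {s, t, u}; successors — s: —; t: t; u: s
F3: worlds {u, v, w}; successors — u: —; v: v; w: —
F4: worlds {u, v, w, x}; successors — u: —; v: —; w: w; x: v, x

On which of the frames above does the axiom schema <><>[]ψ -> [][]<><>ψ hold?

F1, F2, F3

The schema corresponds to a generalized confluence (Geach) condition: forall x forall y forall z ((x R^2 y & x R^2 z) -> exists w (yRw & z R^2 w)).
F1: satisfies the condition.
F2: satisfies the condition.
F3: satisfies the condition.
F4: fails — xR²v, xR²v but no t with vRt and vR²t.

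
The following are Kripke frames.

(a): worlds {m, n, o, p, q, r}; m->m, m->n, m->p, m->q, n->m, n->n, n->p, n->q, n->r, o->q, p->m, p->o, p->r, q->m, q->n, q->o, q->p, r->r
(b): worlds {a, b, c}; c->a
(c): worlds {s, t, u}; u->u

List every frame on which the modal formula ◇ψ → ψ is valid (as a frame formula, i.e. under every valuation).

(c)

The schema corresponds to a generalized confluence (Geach) condition: ∀x ∀y (xRy → ∃w (y = w ∧ x = w)).
(a): fails — mRn but n ≠ m.
(b): fails — cRa but a ≠ c.
(c): holds.
Valid on: (c).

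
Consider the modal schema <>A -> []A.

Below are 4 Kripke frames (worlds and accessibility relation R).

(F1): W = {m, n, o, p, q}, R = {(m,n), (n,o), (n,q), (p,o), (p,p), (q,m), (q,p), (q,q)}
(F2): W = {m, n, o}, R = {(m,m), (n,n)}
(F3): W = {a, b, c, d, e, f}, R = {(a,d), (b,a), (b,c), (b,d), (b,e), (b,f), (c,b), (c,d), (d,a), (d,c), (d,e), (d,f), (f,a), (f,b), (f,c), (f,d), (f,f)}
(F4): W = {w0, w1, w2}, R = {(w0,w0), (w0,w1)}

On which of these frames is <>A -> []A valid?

(F2)

The schema corresponds to partial functionality: forall x forall y forall z (Rxy & Rxz -> y = z).
(F1): fails — n sees both o and q.
(F2): condition met.
(F3): fails — b sees both a and c.
(F4): fails — w0 sees both w0 and w1.
Valid on: (F2).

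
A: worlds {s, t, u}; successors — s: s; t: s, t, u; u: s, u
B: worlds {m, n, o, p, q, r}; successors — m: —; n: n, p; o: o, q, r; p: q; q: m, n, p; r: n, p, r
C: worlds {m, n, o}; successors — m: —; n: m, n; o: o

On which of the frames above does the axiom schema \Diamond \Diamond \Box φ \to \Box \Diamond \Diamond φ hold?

A

This is the axiom for a generalized confluence (Geach) condition; its first-order frame correspondent is \forall x \forall y \forall z ((x R^2 y \wedge xRz) \to \exists w (yRw \wedge z R^2 w)).
A: ✓.
B: fails — nR²p, nRp but no w with pRw and pR²w.
C: fails — nR²m, nRm but no w with mRw and mR²w.
Valid on: A.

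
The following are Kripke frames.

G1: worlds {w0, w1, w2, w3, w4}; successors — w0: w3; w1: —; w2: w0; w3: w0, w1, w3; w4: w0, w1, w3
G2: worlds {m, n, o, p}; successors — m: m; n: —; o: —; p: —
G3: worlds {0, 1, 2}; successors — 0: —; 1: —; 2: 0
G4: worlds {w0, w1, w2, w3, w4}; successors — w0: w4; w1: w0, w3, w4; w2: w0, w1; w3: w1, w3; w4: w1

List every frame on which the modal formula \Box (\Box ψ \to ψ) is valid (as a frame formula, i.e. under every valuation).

G2

Frame correspondent (Sahlqvist): \forall x \forall y (Rxy \to Ryy) — i.e. shift-reflexivity.
G1: fails — Rw3w1 but not Rw1w1.
G2: ✓.
G3: fails — R20 but not R00.
G4: fails — Rw1w0 but not Rw0w0.
Valid on: G2.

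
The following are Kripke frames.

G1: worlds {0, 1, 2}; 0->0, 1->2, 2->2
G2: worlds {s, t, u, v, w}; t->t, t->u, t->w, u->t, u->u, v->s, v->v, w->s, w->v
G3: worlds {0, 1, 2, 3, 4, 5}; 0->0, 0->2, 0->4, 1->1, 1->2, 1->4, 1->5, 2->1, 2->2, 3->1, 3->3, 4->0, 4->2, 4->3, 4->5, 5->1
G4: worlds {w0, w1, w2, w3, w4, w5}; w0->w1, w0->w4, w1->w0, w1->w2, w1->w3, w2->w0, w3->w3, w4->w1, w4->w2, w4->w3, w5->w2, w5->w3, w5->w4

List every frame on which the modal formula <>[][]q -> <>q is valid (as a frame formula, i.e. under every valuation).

The schema corresponds to a generalized confluence (Geach) condition: forall x forall y (xRy -> exists w (y R^2 w & xRw)).
G1: satisfies the condition.
G2: fails — tRw but no w* with wR²w* and tRw*.
G3: satisfies the condition.
G4: fails — w0Rw4 but no w with w4R²w and w0Rw.
Valid on: G1, G3.

G1, G3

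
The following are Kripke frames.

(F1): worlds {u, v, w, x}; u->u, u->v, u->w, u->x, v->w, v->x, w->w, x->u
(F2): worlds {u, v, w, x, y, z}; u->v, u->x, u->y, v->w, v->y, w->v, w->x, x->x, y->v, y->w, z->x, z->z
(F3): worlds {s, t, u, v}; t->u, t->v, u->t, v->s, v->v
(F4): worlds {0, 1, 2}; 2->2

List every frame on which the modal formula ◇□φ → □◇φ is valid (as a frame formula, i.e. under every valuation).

This is the axiom for convergence; its first-order frame correspondent is ∀x ∀y ∀z (Rxy ∧ Rxz → ∃w (Ryw ∧ Rzw)).
(F1): fails — Ruv and Rux but v and x have no common successor.
(F2): fails — Ruv and Rux but v and x have no common successor.
(F3): fails — Rtv and Rtu but v and u have no common successor.
(F4): condition met.
Valid on: (F4).

(F4)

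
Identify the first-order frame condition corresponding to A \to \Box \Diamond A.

Symmetry

Suppose A→□◇A is valid. Take Rxy and set V(A)={x}. Then A at x, so □◇A at x, so ◇A at y, so some z with Ryz has A; z=x, i.e. Ryx.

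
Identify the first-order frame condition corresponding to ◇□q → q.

Replacing q by ¬q and contraposing gives the equivalent schema q → □◇q.
Suppose q→□◇q is valid. Take Rxy and set V(q)={x}. Then q at x, so □◇q at x, so ◇q at y, so some z with Ryz has q; z=x, i.e. Ryx.

Symmetry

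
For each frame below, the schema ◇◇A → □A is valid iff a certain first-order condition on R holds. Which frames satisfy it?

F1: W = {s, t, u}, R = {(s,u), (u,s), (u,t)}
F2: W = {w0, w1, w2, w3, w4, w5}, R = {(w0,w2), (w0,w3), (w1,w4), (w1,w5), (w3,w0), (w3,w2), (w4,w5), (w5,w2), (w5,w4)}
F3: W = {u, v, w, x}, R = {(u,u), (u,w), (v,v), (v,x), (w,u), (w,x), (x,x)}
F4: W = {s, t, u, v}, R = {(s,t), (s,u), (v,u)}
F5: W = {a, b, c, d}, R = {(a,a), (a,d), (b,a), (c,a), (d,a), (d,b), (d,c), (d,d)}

F4

The schema corresponds to a generalized confluence (Geach) condition: ∀x ∀y ∀z ((xR²y ∧ xRz) → ∃w (y = w ∧ z = w)).
F1: fails — sR²s, sRu but s ≠ u.
F2: fails — w0R²w0, w0Rw2 but w0 ≠ w2.
F3: fails — uR²u, uRw but u ≠ w.
F4: ✓.
F5: fails — aR²a, aRd but a ≠ d.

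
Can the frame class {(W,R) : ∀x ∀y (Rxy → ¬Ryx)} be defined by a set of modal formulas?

No

Modal frame validity is preserved under surjective bounded morphisms.
The 4-cycle (worlds a,b,c,d with a→b→c→d→a) is asymmetric. Mapping every world to a single reflexive point • is a surjective bounded morphism, and the reflexive point is not asymmetric (R•• but asymmetry requires ¬R••).
So the class is not modally definable.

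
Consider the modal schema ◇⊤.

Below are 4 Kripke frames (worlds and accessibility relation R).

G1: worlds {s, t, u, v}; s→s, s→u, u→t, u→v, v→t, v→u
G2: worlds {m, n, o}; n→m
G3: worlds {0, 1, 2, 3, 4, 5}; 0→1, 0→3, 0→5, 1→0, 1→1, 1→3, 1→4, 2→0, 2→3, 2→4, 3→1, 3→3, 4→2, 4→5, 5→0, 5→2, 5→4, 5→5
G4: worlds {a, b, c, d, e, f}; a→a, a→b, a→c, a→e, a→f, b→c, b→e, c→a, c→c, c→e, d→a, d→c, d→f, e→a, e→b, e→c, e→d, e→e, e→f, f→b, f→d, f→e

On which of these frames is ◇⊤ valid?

The schema corresponds to seriality: ∀x ∃y Rxy.
G1: fails — world t has no successor.
G2: fails — world m has no successor.
G3: satisfies the condition.
G4: satisfies the condition.
Valid on: G3, G4.

G3, G4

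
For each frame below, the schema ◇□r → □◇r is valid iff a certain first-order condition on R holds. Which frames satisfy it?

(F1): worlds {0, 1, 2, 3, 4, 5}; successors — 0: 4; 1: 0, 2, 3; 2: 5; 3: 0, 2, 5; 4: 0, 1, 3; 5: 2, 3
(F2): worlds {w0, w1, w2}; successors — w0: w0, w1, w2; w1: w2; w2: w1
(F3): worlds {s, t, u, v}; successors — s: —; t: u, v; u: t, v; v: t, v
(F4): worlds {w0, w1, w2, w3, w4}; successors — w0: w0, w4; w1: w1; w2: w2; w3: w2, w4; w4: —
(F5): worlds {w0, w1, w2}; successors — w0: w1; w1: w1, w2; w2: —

(F3)

This is the axiom for convergence; its first-order frame correspondent is ∀x ∀y ∀z (Rxy ∧ Rxz → ∃w (Ryw ∧ Rzw)).
(F1): fails — R10 and R12 but 0 and 2 have no common successor.
(F2): fails — Rw0w1 and Rw0w2 but w1 and w2 have no common successor.
(F3): satisfies the condition.
(F4): fails — Rw0w4 and Rw0w4 but w4 and w4 have no common successor.
(F5): fails — Rw1w2 and Rw1w2 but w2 and w2 have no common successor.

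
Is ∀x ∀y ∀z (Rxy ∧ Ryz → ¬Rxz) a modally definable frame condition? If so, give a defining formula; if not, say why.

Modal frame validity is preserved under surjective bounded morphisms.
The 5-cycle (worlds w0,w1,w2,w3,w4 with w0→w1→w2→w3→w4→w0) is intransitive. Mapping every world to a single reflexive point • is a surjective bounded morphism; the reflexive point is not intransitive (R••∧R•• but R••).
Hence intransitivity is not modally definable.

Not modally definable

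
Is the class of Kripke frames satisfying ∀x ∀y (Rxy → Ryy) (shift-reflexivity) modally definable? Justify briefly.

Yes: it is shift-reflexivity, defined by the T□ schema □(□p → p).
Suppose □(□p→p) is valid. Take Rxy and set V(p)={w : Ryw}. Then at y, □p holds; since □(□p→p) at x, □p→p at y, so p at y, i.e. Ryy.

Yes — defined by □(□p → p)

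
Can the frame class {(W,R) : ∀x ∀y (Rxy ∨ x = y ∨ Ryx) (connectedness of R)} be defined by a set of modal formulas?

No

Modal frame validity is preserved under disjoint unions.
Take 2 disjoint single-world reflexive frames: each is trivially connected, but their disjoint union has 2 worlds with no edge between distinct components, so it is not connected.
So the class is not modally definable.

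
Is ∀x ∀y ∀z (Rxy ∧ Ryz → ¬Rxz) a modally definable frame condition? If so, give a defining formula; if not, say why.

No

If a class were modally definable it would be closed under surjective bounded morphisms (Goldblatt–Thomason).
The 7-cycle (worlds a,b,c,d,e,f,g with a→b→c→d→e→f→g→a) is intransitive. Mapping every world to a single reflexive point • is a surjective bounded morphism; the reflexive point is not intransitive (R••∧R•• but R••).
Hence intransitivity is not modally definable.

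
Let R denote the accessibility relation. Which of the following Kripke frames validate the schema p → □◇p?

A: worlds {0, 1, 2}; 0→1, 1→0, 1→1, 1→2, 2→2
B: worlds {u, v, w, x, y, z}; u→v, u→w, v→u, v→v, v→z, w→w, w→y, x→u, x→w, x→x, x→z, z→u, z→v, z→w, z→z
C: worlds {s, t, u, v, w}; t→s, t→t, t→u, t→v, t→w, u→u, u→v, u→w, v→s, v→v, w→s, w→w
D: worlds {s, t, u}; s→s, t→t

D

This is the axiom for symmetry; its first-order frame correspondent is ∀x ∀y (Rxy → Ryx).
A: fails — R12 but not R21.
B: fails — Rxw but not Rwx.
C: fails — Ruv but not Rvu.
D: ✓.
Valid on: D.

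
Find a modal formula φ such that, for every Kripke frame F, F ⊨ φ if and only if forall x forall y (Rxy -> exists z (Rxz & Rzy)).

□□r → □r

The condition is density. The C4 schema □□r → □r defines it.
Suppose □□r→□r is valid. Take Rxy and set V(r)={w : xR²w}. Then □□r at x, so □r at x, so r at y, i.e. ∃z(Rxz∧Rzy).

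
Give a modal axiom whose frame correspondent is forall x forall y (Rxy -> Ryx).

ψ → □◇ψ

This is symmetry; the standard corresponding axiom is B: ψ → □◇ψ.
Suppose ψ→□◇ψ is valid. Take Rxy and set V(ψ)={x}. Then ψ at x, so □◇ψ at x, so ◇ψ at y, so some z with Ryz has ψ; z=x, i.e. Ryx.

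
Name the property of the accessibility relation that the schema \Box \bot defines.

Emptiness of R

□⊥ is valid iff no world has any successor (otherwise □⊥ fails at any world with one).
Conversely, on a frame with emptiness of R the schema holds at every world under every valuation.
So the correspondent is emptiness of R.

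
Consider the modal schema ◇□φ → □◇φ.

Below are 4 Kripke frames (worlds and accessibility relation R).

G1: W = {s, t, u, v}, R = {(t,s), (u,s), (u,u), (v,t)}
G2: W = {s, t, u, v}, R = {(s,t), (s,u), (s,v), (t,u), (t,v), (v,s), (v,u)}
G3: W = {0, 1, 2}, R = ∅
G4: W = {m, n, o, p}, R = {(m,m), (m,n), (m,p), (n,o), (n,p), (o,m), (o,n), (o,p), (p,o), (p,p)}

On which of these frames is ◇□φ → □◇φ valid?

G3, G4

Frame correspondent (Sahlqvist): ∀x ∀y ∀z (Rxy ∧ Rxz → ∃w (Ryw ∧ Rzw)) — i.e. convergence.
G1: fails — Rts and Rts but s and s have no common successor.
G2: fails — Rsv and Rsu but v and u have no common successor.
G3: satisfies the condition.
G4: satisfies the condition.
Valid on: G3, G4.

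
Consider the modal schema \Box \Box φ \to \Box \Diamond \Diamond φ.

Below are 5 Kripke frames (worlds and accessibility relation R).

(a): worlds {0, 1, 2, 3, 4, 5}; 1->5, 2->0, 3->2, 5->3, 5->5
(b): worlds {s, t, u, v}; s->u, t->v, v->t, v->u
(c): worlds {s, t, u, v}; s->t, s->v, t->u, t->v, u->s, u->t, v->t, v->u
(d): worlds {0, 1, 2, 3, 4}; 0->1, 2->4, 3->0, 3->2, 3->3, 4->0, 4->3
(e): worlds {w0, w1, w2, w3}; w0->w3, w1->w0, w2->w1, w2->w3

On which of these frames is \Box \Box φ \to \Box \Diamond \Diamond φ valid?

The schema corresponds to a generalized confluence (Geach) condition: \forall x \forall z (xRz \to \exists w (x R^2 w \wedge z R^2 w)).
(a): fails — 2R0 but no w with 2R²w and 0R²w.
(b): fails — sRu but no w with sR²w and uR²w.
(c): satisfies the condition.
(d): fails — 0R1 but no w with 0R²w and 1R²w.
(e): fails — w0Rw3 but no w with w0R²w and w3R²w.
Valid on: (c).

(c)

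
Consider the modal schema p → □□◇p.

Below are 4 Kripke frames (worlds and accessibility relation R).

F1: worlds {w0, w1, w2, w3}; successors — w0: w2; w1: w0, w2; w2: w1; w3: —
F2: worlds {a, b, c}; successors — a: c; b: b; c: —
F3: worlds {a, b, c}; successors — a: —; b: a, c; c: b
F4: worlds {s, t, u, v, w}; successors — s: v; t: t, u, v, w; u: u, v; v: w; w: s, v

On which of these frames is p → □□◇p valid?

F2

Frame correspondent (Sahlqvist): ∀x ∀z (xR²z → ∃w (x = w ∧ zRw)) — i.e. a generalized confluence (Geach) condition.
F1: fails — w1R²w1 but no w with w1=w and w1Rw.
F2: holds.
F3: fails — bR²b but no w with b=w and bRw.
F4: fails — tR²s but no w* with t=w* and sRw*.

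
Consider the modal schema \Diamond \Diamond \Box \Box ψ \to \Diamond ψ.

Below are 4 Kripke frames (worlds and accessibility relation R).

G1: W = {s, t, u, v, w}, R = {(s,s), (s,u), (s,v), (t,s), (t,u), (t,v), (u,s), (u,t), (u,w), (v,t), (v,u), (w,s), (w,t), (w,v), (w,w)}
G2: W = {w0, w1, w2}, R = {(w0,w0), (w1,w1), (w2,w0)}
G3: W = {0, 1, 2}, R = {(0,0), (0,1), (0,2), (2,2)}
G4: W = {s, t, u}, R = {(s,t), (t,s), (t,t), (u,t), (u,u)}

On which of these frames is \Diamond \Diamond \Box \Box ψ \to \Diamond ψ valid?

The schema corresponds to a generalized confluence (Geach) condition: \forall x \forall y (x R^2 y \to \exists w (y R^2 w \wedge xRw)).
G1: holds.
G2: holds.
G3: fails — 0R²1 but no w with 1R²w and 0Rw.
G4: holds.
Valid on: G1, G2, G4.

G1, G2, G4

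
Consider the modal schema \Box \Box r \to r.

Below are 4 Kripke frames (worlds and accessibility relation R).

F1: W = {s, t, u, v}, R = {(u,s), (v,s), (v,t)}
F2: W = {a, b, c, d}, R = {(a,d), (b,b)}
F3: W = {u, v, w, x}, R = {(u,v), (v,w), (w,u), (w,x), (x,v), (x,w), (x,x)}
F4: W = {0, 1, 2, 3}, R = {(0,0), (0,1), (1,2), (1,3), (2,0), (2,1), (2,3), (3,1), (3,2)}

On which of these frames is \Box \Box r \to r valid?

F4

The schema corresponds to a generalized confluence (Geach) condition: \forall x \exists w (x R^2 w \wedge x = w).
F1: fails — at s but no w with sR²w and s=w.
F2: fails — at a but no w with aR²w and a=w.
F3: fails — at u but no t with uR²t and u=t.
F4: ✓.
Valid on: F4.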